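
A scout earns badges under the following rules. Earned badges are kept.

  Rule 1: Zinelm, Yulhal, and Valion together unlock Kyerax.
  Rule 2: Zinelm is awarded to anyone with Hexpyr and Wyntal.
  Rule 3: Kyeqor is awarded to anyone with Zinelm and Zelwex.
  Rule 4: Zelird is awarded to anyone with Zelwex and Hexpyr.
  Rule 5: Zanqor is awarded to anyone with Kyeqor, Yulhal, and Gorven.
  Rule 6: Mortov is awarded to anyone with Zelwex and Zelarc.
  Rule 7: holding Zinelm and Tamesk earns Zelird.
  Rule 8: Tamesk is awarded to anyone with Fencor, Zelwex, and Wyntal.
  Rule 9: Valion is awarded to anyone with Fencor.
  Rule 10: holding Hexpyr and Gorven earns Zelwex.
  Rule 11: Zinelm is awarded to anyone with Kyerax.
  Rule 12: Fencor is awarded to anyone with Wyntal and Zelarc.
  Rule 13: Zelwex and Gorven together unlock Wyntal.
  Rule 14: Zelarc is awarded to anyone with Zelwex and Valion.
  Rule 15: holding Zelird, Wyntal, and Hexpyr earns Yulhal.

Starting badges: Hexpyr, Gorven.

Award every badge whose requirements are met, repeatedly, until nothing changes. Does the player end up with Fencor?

Fencor would need Wyntal and Zelarc (Rule 12), but Zelarc is never earned.

No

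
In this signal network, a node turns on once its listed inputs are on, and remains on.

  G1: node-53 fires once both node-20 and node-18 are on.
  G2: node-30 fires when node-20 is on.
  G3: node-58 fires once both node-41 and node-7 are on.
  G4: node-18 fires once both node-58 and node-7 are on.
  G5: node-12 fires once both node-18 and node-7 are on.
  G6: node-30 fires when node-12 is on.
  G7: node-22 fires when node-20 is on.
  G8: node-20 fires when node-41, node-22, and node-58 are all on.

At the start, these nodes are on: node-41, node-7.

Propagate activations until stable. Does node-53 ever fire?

node-53 would need node-20 and node-18 (G1), but node-20 never turns on.

No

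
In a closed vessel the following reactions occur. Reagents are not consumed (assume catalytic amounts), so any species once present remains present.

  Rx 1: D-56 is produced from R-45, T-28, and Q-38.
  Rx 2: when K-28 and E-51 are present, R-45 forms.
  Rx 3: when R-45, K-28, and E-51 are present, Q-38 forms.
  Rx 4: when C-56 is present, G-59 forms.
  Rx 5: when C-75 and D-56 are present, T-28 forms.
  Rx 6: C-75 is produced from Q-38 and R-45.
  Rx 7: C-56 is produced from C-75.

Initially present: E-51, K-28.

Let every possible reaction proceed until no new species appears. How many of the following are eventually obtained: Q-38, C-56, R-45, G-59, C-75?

K-28 and E-51 present → R-45 forms (Rx 2).
R-45, K-28, and E-51 present → Q-38 forms (Rx 3).
Q-38 and R-45 present → C-75 forms (Rx 6).
C-75 present → C-56 forms (Rx 7).
C-56 present → G-59 forms (Rx 4).
Q-38: reached.
C-56: reached.
R-45: reached.
G-59: reached.
C-75: reached.
All 5 are reached.

5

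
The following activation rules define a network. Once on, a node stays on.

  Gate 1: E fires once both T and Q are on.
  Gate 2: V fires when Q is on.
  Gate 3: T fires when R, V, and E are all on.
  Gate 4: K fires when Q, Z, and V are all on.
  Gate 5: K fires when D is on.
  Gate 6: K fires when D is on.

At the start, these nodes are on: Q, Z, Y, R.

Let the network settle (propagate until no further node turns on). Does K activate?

Yes

Q is on, so V fires (Gate 2).
Gate 4: Q, Z, and V on → K on.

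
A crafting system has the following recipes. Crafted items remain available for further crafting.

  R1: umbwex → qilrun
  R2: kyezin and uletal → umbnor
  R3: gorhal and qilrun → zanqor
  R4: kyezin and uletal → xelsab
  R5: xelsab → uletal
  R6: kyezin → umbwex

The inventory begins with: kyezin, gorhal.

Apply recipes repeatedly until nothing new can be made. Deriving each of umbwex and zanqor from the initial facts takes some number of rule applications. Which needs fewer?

umbwex

umbwex: kyezin → umbwex (R6). [1 rule application]
zanqor: kyezin → umbwex (R6). Using R1, umbwex makes qilrun. Using R3, gorhal and qilrun make zanqor. [3 rule applications]
umbwex needs fewer.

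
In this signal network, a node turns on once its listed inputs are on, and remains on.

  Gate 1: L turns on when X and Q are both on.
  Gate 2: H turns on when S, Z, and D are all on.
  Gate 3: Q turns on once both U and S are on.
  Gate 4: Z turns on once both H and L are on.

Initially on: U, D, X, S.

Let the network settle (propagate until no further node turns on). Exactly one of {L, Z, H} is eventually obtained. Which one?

U and S are on, so Q turns on (Gate 3).
Gate 1: X and Q on → L on.
Z would need H and L (Gate 4), but H never turns on. H would need S, Z, and D (Gate 2), but Z never turns on.

L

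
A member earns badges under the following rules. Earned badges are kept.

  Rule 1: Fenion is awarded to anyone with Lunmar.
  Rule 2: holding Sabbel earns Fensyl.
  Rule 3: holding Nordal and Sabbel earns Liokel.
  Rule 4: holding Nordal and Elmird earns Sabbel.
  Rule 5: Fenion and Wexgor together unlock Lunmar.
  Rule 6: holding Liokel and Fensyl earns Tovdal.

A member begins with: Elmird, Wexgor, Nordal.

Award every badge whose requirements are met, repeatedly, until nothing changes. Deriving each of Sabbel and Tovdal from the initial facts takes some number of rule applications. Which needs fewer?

Sabbel

Sabbel: With Nordal and Elmird, Sabbel is earned (Rule 4). [1 rule application]
Tovdal: With Nordal and Elmird, Sabbel is earned (Rule 4). With Nordal and Sabbel, Liokel is earned (Rule 3). With Sabbel, Fensyl is earned (Rule 2). With Liokel and Fensyl, Tovdal is earned (Rule 6). [4 rule applications]
Sabbel needs fewer.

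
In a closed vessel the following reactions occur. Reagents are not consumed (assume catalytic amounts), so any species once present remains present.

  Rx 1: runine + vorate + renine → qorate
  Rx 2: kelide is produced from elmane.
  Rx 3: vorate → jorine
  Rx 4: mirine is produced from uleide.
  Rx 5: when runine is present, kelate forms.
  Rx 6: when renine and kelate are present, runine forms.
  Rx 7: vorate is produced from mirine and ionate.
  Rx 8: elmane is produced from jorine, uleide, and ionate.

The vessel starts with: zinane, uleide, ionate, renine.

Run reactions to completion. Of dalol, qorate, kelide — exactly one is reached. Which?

kelide

uleide present → mirine forms (Rx 4).
mirine and ionate present → vorate forms (Rx 7).
vorate present → jorine forms (Rx 3).
jorine, uleide, and ionate present → elmane forms (Rx 8).
elmane present → kelide forms (Rx 2).
No rule produces dalol, and it is not given. qorate would need runine, vorate, and renine (Rx 1), but runine never forms.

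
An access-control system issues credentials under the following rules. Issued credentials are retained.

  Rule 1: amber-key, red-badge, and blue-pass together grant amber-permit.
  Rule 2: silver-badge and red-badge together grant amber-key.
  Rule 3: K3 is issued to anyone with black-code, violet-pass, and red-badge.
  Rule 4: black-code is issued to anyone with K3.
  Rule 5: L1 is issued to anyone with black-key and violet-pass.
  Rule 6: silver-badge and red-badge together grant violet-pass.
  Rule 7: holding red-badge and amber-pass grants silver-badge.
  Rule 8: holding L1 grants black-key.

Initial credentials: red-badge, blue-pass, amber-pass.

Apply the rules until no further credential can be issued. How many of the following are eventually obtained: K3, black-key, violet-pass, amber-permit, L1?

Holding red-badge and amber-pass grants silver-badge (Rule 7).
Holding silver-badge and red-badge grants amber-key (Rule 2).
Holding silver-badge and red-badge grants violet-pass (Rule 6).
Holding amber-key, red-badge, and blue-pass grants amber-permit (Rule 1).
K3 would need black-code, violet-pass, and red-badge (Rule 3), but black-code is never granted.
black-key would need L1 (Rule 8), but L1 is never granted.
violet-pass: reached.
amber-permit: reached.
L1 would need black-key and violet-pass (Rule 5), but black-key is never granted.
Reached: violet-pass and amber-permit — 2 of the 5.

2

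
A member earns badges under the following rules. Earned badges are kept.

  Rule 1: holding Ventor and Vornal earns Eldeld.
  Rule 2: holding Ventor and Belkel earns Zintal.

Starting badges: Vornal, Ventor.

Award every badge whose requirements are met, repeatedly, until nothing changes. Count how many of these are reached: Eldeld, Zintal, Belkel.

With Ventor and Vornal, Eldeld is earned (Rule 1).
Eldeld: reached.
Zintal would need Ventor and Belkel (Rule 2), but Belkel is never earned.
No rule produces Belkel, and it is not given.
Reached: Eldeld — 1 of the 3.

1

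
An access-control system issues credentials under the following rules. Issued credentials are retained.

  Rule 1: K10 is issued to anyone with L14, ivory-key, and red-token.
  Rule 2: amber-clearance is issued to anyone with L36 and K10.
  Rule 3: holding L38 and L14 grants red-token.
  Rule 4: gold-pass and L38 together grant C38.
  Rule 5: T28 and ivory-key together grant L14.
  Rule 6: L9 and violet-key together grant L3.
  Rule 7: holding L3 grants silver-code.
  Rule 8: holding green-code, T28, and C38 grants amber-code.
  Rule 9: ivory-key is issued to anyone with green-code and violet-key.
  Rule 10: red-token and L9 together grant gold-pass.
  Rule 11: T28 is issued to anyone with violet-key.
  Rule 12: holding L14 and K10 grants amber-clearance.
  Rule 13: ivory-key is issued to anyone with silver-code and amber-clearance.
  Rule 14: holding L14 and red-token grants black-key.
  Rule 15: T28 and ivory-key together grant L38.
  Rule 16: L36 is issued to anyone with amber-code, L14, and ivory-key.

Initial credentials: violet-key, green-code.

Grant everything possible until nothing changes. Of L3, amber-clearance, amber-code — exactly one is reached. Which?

amber-clearance

Holding green-code and violet-key grants ivory-key (Rule 9).
Holding violet-key grants T28 (Rule 11).
Holding T28 and ivory-key grants L38 (Rule 15).
Holding T28 and ivory-key grants L14 (Rule 5).
Holding L38 and L14 grants red-token (Rule 3).
Holding L14, ivory-key, and red-token grants K10 (Rule 1).
Holding L14 and K10 grants amber-clearance (Rule 12).
L3 would need L9 and violet-key (Rule 6), but L9 is never granted. amber-code would need green-code, T28, and C38 (Rule 8), but C38 is never granted.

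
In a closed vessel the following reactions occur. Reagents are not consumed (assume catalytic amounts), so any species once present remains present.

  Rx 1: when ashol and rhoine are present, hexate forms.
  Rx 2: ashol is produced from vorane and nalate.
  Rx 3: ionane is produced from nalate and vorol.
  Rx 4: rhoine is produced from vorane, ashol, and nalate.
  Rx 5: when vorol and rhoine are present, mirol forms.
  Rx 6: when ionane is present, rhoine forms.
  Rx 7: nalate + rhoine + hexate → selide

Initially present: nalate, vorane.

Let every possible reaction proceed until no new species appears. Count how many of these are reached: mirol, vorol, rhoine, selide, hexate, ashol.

vorane and nalate present → ashol forms (Rx 2).
vorane, ashol, and nalate present → rhoine forms (Rx 4).
ashol and rhoine present → hexate forms (Rx 1).
nalate, rhoine, and hexate present → selide forms (Rx 7).
mirol would need vorol and rhoine (Rx 5), but vorol never forms.
No rule produces vorol, and it is not given.
rhoine: reached.
selide: reached.
hexate: reached.
ashol: reached.
Reached: rhoine, selide, hexate, and ashol — 4 of the 6.

4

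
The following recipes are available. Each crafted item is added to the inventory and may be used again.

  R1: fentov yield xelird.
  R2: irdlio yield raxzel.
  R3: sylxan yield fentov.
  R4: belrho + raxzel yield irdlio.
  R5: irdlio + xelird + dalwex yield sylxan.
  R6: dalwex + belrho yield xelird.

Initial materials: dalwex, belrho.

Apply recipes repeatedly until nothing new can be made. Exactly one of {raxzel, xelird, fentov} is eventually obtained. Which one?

xelird

dalwex + belrho → xelird (R6).
fentov would need sylxan (R3), but sylxan is never obtained. raxzel would need irdlio (R2), but irdlio is never obtained.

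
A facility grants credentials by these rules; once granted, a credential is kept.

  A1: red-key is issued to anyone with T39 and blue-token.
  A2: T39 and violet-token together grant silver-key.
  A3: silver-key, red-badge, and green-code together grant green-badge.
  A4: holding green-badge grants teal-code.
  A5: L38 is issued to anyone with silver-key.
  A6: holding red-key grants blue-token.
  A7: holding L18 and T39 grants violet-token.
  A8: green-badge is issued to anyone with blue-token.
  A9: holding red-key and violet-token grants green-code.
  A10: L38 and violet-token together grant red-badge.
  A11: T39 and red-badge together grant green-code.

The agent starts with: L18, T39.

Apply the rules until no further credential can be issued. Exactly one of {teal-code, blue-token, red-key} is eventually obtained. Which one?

teal-code

Holding L18 and T39 grants violet-token (A7).
Holding T39 and violet-token grants silver-key (A2).
Holding silver-key grants L38 (A5).
Holding L38 and violet-token grants red-badge (A10).
Holding T39 and red-badge grants green-code (A11).
Holding silver-key, red-badge, and green-code grants green-badge (A3).
Holding green-badge grants teal-code (A4).
red-key would need T39 and blue-token (A1), but blue-token is never granted. blue-token would need red-key (A6), but red-key is never granted.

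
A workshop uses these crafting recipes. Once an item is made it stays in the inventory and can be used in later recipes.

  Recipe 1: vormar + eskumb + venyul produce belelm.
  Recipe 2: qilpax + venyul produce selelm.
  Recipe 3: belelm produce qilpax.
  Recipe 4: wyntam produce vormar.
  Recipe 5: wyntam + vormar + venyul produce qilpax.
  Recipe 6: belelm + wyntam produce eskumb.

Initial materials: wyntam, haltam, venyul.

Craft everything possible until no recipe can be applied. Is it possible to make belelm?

No

belelm would need vormar, eskumb, and venyul (Recipe 1), but eskumb is never obtained.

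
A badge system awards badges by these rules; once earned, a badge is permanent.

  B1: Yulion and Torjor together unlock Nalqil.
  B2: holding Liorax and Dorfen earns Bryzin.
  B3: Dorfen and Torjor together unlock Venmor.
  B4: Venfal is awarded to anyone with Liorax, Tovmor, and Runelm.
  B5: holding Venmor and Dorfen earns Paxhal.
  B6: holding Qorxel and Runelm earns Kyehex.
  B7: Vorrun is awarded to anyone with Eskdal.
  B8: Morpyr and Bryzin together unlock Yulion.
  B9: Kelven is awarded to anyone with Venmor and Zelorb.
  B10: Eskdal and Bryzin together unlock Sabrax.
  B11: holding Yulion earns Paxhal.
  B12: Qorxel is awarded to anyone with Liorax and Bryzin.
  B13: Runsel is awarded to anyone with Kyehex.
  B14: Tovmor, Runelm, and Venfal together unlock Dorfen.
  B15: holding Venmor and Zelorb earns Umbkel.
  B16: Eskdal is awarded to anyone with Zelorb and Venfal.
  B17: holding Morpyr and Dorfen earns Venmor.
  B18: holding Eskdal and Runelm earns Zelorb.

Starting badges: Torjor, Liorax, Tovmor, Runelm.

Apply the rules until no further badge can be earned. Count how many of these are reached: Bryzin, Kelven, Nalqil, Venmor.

With Liorax, Tovmor, and Runelm, Venfal is earned (B4).
With Tovmor, Runelm, and Venfal, Dorfen is earned (B14).
With Liorax and Dorfen, Bryzin is earned (B2).
With Dorfen and Torjor, Venmor is earned (B3).
Bryzin: reached.
Kelven would need Venmor and Zelorb (B9), but Zelorb is never earned.
Nalqil would need Yulion and Torjor (B1), but Yulion is never earned.
Venmor: reached.
Reached: Bryzin and Venmor — 2 of the 4.

2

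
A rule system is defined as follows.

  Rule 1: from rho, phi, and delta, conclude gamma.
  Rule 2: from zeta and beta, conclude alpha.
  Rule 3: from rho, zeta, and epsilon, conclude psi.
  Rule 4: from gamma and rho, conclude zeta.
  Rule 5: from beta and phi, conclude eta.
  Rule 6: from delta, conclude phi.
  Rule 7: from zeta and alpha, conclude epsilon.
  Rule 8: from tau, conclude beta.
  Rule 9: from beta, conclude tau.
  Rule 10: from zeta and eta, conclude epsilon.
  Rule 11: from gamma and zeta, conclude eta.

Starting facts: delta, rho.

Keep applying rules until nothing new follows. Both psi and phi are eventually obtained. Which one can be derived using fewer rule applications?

phi: From delta, Rule 6 gives phi. [1 rule application]
psi: delta holds, so phi follows (Rule 6). From rho, phi, and delta, Rule 1 gives gamma. From gamma and rho, Rule 4 gives zeta. From gamma and zeta, Rule 11 gives eta. From zeta and eta, Rule 10 gives epsilon. rho, zeta, and epsilon hold, so psi follows (Rule 3). [6 rule applications]
phi needs fewer.

phi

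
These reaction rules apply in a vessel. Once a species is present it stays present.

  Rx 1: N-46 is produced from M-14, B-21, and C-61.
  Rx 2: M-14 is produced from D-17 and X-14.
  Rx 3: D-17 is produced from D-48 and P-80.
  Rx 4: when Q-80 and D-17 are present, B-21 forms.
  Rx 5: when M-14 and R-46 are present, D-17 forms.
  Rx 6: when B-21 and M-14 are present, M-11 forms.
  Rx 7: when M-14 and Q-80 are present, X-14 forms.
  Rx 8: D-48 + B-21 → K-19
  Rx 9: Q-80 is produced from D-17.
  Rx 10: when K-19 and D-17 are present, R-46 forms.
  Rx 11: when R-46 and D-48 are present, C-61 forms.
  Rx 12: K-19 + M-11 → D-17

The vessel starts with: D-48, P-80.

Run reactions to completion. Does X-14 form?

X-14 would need M-14 and Q-80 (Rx 7), but M-14 never forms.

No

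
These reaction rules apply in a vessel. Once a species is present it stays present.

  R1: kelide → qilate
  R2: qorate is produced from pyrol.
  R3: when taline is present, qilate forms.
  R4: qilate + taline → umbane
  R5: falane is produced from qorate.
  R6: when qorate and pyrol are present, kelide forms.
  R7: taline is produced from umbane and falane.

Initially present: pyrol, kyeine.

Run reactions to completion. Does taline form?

No

taline would need umbane and falane (R7), but umbane never forms.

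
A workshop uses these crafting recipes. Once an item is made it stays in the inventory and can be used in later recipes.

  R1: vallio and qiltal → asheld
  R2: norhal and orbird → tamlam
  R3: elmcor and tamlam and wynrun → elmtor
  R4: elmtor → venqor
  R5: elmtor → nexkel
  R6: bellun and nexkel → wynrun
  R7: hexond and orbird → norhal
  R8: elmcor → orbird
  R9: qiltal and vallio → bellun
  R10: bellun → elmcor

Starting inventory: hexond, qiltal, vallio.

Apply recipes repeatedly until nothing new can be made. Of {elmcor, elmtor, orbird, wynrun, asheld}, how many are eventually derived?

Using R9, qiltal and vallio make bellun.
Using R1, vallio and qiltal make asheld.
bellun → elmcor (R10).
Using R8, elmcor makes orbird.
elmcor: reached.
elmtor would need elmcor, tamlam, and wynrun (R3), but wynrun is never obtained.
orbird: reached.
wynrun would need bellun and nexkel (R6), but nexkel is never obtained.
asheld: reached.
Reached: elmcor, orbird, and asheld — 3 of the 5.

3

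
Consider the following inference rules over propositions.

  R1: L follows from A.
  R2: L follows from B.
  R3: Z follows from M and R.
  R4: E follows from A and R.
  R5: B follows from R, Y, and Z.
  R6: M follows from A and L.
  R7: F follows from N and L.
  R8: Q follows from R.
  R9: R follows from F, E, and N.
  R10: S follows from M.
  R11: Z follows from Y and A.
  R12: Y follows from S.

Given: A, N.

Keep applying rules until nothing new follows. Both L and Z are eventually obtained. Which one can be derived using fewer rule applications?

L

L: A holds, so L follows (R1). [1 rule application]
Z: From A, R1 gives L. From A and L, R6 gives M. From M, R10 gives S. S holds, so Y follows (R12). Y and A hold, so Z follows (R11). [5 rule applications]
L needs fewer.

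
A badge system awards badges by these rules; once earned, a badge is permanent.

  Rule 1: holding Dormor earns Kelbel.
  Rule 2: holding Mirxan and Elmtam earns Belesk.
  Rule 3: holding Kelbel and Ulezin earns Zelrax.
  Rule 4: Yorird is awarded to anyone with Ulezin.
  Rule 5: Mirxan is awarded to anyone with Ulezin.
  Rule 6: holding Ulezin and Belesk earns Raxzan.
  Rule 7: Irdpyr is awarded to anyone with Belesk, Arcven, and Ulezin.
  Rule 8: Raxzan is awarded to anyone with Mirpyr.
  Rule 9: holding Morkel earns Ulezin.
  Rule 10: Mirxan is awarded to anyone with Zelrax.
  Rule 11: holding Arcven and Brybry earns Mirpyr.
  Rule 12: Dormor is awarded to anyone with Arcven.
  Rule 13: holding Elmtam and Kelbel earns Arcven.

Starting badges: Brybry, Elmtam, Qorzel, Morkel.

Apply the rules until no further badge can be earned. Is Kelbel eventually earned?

Kelbel would need Dormor (Rule 1), but Dormor is never earned.

No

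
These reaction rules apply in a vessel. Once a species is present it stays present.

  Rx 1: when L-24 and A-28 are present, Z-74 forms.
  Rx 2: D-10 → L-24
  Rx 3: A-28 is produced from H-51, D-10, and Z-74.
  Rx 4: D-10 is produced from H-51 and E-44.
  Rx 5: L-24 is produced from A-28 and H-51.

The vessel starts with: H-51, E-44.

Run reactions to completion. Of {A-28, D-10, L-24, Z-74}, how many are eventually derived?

2

H-51 and E-44 present → D-10 forms (Rx 4).
D-10 present → L-24 forms (Rx 2).
A-28 would need H-51, D-10, and Z-74 (Rx 3), but Z-74 never forms.
D-10: reached.
L-24: reached.
Z-74 would need L-24 and A-28 (Rx 1), but A-28 never forms.
Reached: D-10 and L-24 — 2 of the 4.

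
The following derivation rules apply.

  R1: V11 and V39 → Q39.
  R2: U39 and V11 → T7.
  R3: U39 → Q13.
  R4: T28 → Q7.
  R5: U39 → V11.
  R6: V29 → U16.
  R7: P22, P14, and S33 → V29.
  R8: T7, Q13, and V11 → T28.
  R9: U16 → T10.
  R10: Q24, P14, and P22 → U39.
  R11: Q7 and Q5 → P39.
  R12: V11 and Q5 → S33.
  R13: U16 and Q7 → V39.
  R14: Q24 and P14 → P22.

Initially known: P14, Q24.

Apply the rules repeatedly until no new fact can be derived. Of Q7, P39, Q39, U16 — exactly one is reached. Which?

Q24 and P14 hold, so P22 follows (R14).
From Q24, P14, and P22, R10 gives U39.
U39 holds, so V11 follows (R5).
U39 holds, so Q13 follows (R3).
U39 and V11 hold, so T7 follows (R2).
T7, Q13, and V11 hold, so T28 follows (R8).
From T28, R4 gives Q7.
U16 would need V29 (R6), but V29 is never established. P39 would need Q7 and Q5 (R11), but Q5 is never established. Q39 would need V11 and V39 (R1), but V39 is never established.

Q7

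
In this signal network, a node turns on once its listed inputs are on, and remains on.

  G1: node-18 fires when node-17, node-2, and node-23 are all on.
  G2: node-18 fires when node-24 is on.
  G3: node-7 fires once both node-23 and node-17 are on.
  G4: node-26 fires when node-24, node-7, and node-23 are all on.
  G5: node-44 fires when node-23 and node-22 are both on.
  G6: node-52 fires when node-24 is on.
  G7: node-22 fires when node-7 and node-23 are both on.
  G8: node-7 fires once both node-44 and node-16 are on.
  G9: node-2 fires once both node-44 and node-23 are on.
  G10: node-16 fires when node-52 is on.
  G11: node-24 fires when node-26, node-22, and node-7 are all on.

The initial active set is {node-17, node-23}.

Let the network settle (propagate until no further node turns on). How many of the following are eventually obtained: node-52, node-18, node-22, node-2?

G3: node-23 and node-17 on → node-7 on.
G7: node-7 and node-23 on → node-22 on.
G5: node-23 and node-22 on → node-44 on.
G9: node-44 and node-23 on → node-2 on.
G1: node-17, node-2, and node-23 on → node-18 on.
node-52 would need node-24 (G6), but node-24 never turns on.
node-18: reached.
node-22: reached.
node-2: reached.
Reached: node-18, node-22, and node-2 — 3 of the 4.

3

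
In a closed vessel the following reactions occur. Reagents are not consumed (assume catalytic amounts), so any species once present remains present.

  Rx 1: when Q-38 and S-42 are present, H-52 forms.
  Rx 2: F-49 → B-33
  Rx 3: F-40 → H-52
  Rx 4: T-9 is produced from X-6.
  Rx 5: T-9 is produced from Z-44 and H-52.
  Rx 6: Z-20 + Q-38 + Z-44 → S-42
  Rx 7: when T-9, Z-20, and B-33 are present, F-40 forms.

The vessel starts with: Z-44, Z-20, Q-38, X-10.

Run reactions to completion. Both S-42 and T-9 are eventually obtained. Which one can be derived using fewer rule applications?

S-42: Z-20, Q-38, and Z-44 present → S-42 forms (Rx 6). [1 rule application]
T-9: Z-20, Q-38, and Z-44 present → S-42 forms (Rx 6). Q-38 and S-42 present → H-52 forms (Rx 1). Z-44 and H-52 present → T-9 forms (Rx 5). [3 rule applications]
S-42 needs fewer.

S-42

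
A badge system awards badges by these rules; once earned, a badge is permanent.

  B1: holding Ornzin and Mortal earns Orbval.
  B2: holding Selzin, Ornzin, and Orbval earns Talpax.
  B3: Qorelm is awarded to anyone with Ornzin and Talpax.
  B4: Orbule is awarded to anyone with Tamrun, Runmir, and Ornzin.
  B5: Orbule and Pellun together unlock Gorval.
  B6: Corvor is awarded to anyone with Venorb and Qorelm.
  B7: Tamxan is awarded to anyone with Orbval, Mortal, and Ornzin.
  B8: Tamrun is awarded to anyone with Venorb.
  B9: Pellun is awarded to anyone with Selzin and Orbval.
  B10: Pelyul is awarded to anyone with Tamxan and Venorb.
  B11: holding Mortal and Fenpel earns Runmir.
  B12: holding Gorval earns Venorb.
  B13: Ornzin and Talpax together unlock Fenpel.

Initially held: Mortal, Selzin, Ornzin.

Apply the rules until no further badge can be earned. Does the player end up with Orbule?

No

Orbule would need Tamrun, Runmir, and Ornzin (B4), but Tamrun is never earned.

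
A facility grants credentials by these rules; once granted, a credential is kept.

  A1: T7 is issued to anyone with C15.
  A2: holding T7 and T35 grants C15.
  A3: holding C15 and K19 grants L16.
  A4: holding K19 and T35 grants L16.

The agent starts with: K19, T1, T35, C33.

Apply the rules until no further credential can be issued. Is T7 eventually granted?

No

T7 would need C15 (A1), but C15 is never granted.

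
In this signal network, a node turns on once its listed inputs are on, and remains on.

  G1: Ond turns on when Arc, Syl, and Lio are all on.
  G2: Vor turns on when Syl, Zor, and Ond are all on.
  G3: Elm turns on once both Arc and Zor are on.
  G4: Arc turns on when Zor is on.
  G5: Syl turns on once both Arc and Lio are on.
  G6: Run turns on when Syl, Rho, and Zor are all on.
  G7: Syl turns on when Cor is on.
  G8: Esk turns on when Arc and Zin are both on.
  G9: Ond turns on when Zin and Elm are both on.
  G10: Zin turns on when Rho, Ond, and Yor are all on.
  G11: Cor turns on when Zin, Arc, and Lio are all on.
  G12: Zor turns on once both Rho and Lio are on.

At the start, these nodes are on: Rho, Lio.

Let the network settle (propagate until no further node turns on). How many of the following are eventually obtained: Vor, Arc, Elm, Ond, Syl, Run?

6

Rho and Lio are on, so Zor turns on (G12).
Zor is on, so Arc turns on (G4).
Arc and Zor are on, so Elm turns on (G3).
G5: Arc and Lio on → Syl on.
G1: Arc, Syl, and Lio on → Ond on.
G6: Syl, Rho, and Zor on → Run on.
Syl, Zor, and Ond are on, so Vor turns on (G2).
Vor: reached.
Arc: reached.
Elm: reached.
Ond: reached.
Syl: reached.
Run: reached.
All 6 are reached.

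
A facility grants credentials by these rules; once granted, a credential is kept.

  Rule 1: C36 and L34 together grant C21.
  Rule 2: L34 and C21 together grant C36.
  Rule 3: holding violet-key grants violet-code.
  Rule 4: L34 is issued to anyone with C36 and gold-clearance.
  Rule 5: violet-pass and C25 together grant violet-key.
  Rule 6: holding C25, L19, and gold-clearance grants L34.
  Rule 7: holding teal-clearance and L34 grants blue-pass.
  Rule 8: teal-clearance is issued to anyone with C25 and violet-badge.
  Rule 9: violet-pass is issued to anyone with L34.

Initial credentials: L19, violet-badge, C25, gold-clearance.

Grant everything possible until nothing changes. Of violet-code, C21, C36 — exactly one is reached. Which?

Holding C25, L19, and gold-clearance grants L34 (Rule 6).
Holding L34 grants violet-pass (Rule 9).
Holding violet-pass and C25 grants violet-key (Rule 5).
Holding violet-key grants violet-code (Rule 3).
C36 would need L34 and C21 (Rule 2), but C21 is never granted. C21 would need C36 and L34 (Rule 1), but C36 is never granted.

violet-code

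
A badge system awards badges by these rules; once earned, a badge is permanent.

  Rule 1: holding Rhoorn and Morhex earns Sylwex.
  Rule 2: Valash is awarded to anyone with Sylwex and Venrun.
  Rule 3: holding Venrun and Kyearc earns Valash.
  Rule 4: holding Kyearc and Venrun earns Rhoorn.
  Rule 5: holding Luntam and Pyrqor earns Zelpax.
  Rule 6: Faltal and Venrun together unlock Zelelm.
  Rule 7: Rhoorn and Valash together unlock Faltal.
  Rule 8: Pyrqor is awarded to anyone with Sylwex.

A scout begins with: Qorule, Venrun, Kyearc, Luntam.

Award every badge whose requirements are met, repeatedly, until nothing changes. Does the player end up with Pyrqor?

No

Pyrqor would need Sylwex (Rule 8), but Sylwex is never earned.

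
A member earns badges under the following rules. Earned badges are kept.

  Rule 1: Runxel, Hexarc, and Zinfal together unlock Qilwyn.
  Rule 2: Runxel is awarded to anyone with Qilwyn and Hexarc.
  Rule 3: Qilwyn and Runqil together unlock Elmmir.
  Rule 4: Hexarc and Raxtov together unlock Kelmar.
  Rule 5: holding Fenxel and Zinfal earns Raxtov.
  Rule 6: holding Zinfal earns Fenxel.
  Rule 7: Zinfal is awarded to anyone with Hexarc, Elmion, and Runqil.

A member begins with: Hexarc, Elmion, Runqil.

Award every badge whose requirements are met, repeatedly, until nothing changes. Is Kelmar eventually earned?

With Hexarc, Elmion, and Runqil, Zinfal is earned (Rule 7).
With Zinfal, Fenxel is earned (Rule 6).
With Fenxel and Zinfal, Raxtov is earned (Rule 5).
With Hexarc and Raxtov, Kelmar is earned (Rule 4).

Yes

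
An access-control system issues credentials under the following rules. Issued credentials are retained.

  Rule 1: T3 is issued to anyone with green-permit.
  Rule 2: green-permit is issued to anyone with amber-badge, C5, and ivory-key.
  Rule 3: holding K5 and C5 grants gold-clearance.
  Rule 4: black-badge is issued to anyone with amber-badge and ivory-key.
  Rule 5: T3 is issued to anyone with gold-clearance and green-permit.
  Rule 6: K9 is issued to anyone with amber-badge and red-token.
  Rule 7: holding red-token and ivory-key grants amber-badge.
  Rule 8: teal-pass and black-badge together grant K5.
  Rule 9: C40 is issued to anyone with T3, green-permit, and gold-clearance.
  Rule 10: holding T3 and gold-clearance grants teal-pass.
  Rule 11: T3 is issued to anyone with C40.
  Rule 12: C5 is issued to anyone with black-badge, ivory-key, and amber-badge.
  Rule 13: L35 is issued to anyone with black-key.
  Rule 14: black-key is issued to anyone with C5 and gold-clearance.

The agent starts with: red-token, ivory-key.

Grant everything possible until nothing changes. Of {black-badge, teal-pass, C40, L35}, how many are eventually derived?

1

Holding red-token and ivory-key grants amber-badge (Rule 7).
Holding amber-badge and ivory-key grants black-badge (Rule 4).
black-badge: reached.
teal-pass would need T3 and gold-clearance (Rule 10), but gold-clearance is never granted.
C40 would need T3, green-permit, and gold-clearance (Rule 9), but gold-clearance is never granted.
L35 would need black-key (Rule 13), but black-key is never granted.
Reached: black-badge — 1 of the 4.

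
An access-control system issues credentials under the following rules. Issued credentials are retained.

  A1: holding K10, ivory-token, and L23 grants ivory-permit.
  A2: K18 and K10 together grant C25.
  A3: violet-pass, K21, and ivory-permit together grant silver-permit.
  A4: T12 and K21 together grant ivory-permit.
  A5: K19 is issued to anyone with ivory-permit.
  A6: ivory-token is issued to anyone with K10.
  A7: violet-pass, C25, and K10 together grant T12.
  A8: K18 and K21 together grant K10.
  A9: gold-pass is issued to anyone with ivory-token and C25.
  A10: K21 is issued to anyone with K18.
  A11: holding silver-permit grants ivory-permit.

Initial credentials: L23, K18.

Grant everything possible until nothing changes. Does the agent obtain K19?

Holding K18 grants K21 (A10).
Holding K18 and K21 grants K10 (A8).
Holding K10 grants ivory-token (A6).
Holding K10, ivory-token, and L23 grants ivory-permit (A1).
Holding ivory-permit grants K19 (A5).

Yes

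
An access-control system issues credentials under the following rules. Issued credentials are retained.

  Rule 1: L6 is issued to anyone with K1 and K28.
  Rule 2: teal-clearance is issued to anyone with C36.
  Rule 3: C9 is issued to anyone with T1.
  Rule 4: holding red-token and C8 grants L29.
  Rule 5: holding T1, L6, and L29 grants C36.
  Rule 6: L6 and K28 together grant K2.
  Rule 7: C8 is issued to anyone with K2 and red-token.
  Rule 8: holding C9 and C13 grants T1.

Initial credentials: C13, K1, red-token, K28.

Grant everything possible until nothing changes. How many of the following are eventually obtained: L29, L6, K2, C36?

3

Holding K1 and K28 grants L6 (Rule 1).
Holding L6 and K28 grants K2 (Rule 6).
Holding K2 and red-token grants C8 (Rule 7).
Holding red-token and C8 grants L29 (Rule 4).
L29: reached.
L6: reached.
K2: reached.
C36 would need T1, L6, and L29 (Rule 5), but T1 is never granted.
Reached: L29, L6, and K2 — 3 of the 4.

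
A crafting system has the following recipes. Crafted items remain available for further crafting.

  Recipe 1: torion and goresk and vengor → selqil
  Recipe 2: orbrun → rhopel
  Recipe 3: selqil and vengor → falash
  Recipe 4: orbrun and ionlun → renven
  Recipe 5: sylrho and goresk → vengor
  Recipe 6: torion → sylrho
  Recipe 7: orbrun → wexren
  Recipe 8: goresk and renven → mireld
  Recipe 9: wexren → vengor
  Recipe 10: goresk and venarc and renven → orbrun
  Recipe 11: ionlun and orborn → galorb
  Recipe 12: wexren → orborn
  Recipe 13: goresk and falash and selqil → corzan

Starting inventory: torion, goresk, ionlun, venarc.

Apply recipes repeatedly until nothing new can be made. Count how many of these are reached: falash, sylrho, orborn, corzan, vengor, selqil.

5

torion → sylrho (Recipe 6).
sylrho and goresk → vengor (Recipe 5).
Using Recipe 1, torion, goresk, and vengor make selqil.
selqil and vengor → falash (Recipe 3).
goresk and falash and selqil → corzan (Recipe 13).
falash: reached.
sylrho: reached.
orborn would need wexren (Recipe 12), but wexren is never obtained.
corzan: reached.
vengor: reached.
selqil: reached.
Reached: falash, sylrho, corzan, vengor, and selqil — 5 of the 6.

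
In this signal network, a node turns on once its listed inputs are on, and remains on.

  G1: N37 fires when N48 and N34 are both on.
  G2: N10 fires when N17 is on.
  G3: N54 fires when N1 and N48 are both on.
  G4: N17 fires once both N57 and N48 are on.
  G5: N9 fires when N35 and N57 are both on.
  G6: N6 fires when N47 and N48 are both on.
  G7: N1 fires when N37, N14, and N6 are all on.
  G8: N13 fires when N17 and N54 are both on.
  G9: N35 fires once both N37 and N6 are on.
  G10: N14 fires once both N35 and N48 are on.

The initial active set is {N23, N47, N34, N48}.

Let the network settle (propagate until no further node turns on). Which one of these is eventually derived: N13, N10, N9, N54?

N54

N48 and N34 are on, so N37 fires (G1).
G6: N47 and N48 on → N6 on.
N37 and N6 are on, so N35 fires (G9).
N35 and N48 are on, so N14 fires (G10).
N37, N14, and N6 are on, so N1 fires (G7).
N1 and N48 are on, so N54 fires (G3).
N9 would need N35 and N57 (G5), but N57 never turns on. N13 would need N17 and N54 (G8), but N17 never turns on. N10 would need N17 (G2), but N17 never turns on.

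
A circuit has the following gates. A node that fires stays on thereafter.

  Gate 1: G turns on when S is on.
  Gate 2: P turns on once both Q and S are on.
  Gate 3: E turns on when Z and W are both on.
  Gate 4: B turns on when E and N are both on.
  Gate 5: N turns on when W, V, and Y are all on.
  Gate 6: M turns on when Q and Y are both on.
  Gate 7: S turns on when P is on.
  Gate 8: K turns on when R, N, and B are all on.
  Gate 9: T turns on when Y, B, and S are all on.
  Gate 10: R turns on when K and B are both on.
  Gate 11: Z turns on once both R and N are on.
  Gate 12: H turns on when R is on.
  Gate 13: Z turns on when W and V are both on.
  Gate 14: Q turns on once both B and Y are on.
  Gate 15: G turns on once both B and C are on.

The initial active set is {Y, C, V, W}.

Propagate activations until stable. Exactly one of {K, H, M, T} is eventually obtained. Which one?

W, V, and Y are on, so N turns on (Gate 5).
W and V are on, so Z turns on (Gate 13).
Z and W are on, so E turns on (Gate 3).
Gate 4: E and N on → B on.
B and Y are on, so Q turns on (Gate 14).
Gate 6: Q and Y on → M on.
H would need R (Gate 12), but R never turns on. K would need R, N, and B (Gate 8), but R never turns on. T would need Y, B, and S (Gate 9), but S never turns on.

M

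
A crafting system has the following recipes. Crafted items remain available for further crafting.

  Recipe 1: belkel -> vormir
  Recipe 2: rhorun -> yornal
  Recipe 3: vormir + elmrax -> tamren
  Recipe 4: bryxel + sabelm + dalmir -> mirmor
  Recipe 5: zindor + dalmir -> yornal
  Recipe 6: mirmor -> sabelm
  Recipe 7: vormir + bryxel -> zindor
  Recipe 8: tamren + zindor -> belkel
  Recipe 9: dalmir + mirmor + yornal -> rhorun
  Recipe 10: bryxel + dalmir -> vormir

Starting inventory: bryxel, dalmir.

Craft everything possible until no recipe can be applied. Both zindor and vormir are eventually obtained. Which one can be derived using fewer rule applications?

vormir: bryxel + dalmir -> vormir (Recipe 10). [1 rule application]
zindor: bryxel + dalmir -> vormir (Recipe 10). vormir + bryxel -> zindor (Recipe 7). [2 rule applications]
vormir needs fewer.

vormir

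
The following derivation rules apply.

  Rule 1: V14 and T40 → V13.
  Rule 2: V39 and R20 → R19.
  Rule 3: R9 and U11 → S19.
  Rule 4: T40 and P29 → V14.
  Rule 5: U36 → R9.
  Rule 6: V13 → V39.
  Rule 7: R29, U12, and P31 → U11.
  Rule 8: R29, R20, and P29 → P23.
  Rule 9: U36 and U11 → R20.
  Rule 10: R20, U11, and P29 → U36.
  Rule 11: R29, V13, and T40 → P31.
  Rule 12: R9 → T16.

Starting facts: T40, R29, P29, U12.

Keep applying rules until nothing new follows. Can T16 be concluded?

T16 would need R9 (Rule 12), but R9 is never established.

No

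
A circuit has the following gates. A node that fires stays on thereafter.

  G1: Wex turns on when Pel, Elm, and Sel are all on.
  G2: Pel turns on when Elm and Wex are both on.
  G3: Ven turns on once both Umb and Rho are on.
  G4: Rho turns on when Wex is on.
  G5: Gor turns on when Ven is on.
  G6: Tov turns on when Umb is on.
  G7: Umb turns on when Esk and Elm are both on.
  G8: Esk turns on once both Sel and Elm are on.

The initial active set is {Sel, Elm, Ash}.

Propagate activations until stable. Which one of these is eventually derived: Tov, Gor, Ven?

Tov

G8: Sel and Elm on → Esk on.
G7: Esk and Elm on → Umb on.
Umb is on, so Tov turns on (G6).
Gor would need Ven (G5), but Ven never turns on. Ven would need Umb and Rho (G3), but Rho never turns on.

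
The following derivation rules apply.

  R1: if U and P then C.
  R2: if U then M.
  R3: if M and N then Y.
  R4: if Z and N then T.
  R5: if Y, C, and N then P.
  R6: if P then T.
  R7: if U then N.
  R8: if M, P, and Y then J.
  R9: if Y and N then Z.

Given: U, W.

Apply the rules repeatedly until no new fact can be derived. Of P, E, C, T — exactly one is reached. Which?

T

U holds, so N follows (R7).
From U, R2 gives M.
M and N hold, so Y follows (R3).
From Y and N, R9 gives Z.
Z and N hold, so T follows (R4).
No rule produces E, and it is not given. P would need Y, C, and N (R5), but C is never established. C would need U and P (R1), but P is never established.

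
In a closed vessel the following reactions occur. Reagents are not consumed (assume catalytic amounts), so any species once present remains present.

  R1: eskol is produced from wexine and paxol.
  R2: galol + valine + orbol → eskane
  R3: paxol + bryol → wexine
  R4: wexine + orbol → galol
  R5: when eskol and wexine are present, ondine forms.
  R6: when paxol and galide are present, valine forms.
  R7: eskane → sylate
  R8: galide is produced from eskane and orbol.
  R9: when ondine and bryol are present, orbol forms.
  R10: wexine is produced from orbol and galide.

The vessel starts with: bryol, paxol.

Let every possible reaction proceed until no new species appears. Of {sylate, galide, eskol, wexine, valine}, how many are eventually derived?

2

paxol and bryol present → wexine forms (R3).
wexine and paxol present → eskol forms (R1).
sylate would need eskane (R7), but eskane never forms.
galide would need eskane and orbol (R8), but eskane never forms.
eskol: reached.
wexine: reached.
valine would need paxol and galide (R6), but galide never forms.
Reached: eskol and wexine — 2 of the 5.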